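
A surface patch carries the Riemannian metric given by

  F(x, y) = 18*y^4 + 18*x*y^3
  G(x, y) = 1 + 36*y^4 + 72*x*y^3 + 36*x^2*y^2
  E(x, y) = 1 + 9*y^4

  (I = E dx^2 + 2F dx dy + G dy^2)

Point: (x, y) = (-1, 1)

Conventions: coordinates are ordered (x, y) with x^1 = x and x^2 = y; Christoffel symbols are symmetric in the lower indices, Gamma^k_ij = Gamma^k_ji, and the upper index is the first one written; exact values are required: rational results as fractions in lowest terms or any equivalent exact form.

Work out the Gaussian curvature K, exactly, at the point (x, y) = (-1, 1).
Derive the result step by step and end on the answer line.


E = 10, F = 0, G = 1, EG - F^2 = 10 at the point
E_x = 0, E_y = 36, F_x = 18, F_y = 18, G_x = 0, G_y = 0
E_yy = 108, F_xy = 54, G_xx = 72
Compute both Brioschi determinants and normalise by (EG - F^2)^2.
M1 = [[-E_yy/2 + F_xy - G_xx/2, E_x/2, F_x - E_y/2], [F_y - G_x/2, E, F], [G_y/2, F, G]] = [[-36, 0, 0], [18, 10, 0], [0, 0, 1]]; det M1 = -360
M2 = [[0, E_y/2, G_x/2], [E_y/2, E, F], [G_x/2, F, G]] = [[0, 18, 0], [18, 10, 0], [0, 0, 1]]; det M2 = -324
det M1 - det M2 = -36; K = -36 / (10)^2 = -9/25

Answer: K = -9/25


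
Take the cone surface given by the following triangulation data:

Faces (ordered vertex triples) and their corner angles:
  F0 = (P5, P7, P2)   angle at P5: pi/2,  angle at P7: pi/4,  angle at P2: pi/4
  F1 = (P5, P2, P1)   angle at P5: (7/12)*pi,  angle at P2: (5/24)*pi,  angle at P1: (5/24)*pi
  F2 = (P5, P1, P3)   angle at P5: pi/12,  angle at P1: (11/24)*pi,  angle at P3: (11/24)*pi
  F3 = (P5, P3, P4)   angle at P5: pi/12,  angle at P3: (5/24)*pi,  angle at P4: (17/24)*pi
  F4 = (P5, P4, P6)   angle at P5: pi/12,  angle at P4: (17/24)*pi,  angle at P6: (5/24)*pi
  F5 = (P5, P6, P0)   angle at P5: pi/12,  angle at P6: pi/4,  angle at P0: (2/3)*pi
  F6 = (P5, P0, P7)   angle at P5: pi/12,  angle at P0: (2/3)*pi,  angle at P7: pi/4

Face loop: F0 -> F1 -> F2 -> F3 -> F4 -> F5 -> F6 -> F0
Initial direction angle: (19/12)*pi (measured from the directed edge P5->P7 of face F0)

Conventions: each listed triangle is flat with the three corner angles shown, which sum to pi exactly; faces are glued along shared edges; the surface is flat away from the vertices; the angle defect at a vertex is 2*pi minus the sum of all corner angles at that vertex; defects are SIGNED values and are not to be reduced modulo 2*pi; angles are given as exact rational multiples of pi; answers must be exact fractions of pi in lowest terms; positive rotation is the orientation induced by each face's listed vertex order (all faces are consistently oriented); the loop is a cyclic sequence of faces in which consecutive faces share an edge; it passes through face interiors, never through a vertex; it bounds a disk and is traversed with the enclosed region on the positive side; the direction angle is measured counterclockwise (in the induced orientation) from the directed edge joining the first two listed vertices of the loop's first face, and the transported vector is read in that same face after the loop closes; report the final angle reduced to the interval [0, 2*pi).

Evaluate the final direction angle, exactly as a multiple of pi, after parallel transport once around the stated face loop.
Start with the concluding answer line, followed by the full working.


Answer: final direction angle = pi/12

enclosed vertex P5: corner angles sum to (3/2)*pi, defect = 2*pi - (3/2)*pi = pi/2
adding the enclosed defects to the starting angle (mod 2*pi, induced orientation) gives the holonomy
final angle = (19/12)*pi + pi/2 = pi/12 (mod 2*pi)


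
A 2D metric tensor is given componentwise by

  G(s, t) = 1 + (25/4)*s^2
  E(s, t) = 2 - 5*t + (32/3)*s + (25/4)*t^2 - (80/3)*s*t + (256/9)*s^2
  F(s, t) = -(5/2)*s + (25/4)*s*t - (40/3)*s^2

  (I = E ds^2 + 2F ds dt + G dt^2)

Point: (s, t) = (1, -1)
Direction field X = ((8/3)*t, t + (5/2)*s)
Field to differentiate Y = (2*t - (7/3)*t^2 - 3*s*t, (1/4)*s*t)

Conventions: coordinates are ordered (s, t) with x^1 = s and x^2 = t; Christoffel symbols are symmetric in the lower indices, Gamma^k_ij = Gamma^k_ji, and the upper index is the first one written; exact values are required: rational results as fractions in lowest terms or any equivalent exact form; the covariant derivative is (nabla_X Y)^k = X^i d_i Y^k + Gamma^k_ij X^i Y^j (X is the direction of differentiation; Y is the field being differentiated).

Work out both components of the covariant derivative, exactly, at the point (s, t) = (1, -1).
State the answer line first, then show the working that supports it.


Answer: (nabla_X Y)^s = -5263/27630, (nabla_X Y)^t = 953/2456

E = 2845/36, F = -265/12, G = 29/4 at the point
E_s = 848/9, E_t = -265/6, F_s = -425/12, F_t = 25/4, G_s = 25/2, G_t = 0
EG - F^2 = 1535/18;  g^inv = (18/1535) * [[29/4, 265/12], [265/12, 2845/36]]
first-kind symbols [ij,l] = (1/2)(d_i g_jl + d_j g_il - d_l g_ij): [ss,s] = E_s/2 = 424/9, [ss,t] = F_s - E_t/2 = -40/3, [st,s] = E_t/2 = -265/12, [st,t] = G_s/2 = 25/4, [tt,s] = F_t - G_s/2 = 0, [tt,t] = G_t/2 = 0
Gamma^s_ij = (G*[ij,s] - F*[ij,t])/(EG - F^2), Gamma^t_ij = (E*[ij,t] - F*[ij,s])/(EG - F^2)
Gamma_sss = 848/1535, Gamma_sst = -159/614, Gamma_stt = 0, Gamma_tss = -48/307, Gamma_tst = 45/614, Gamma_ttt = 0
X = (-8/3, 3/2), Y = (-4/3, -1/4) at the point


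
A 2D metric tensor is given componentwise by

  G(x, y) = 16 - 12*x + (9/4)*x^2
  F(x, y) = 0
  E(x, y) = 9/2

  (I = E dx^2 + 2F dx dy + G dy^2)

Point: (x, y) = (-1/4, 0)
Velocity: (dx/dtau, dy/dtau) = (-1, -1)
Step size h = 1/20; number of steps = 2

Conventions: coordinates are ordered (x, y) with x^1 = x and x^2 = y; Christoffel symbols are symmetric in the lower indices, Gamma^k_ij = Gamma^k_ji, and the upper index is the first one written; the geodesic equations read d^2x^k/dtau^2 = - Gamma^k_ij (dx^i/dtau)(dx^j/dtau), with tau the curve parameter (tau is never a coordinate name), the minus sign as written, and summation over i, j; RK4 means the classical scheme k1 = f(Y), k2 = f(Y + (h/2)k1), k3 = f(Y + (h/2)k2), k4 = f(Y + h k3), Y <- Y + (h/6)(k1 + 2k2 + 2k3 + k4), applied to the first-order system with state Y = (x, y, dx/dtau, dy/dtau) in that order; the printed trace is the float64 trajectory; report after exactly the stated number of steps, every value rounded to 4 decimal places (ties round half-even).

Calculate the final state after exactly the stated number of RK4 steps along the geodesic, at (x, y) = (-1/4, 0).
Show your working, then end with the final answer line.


f(Y) = (dx/dtau, dy/dtau, -Gamma^x_ij Y'^i Y'^j, -Gamma^y_ij Y'^i Y'^j) with the Gammas evaluated at the stage position; h = 0.050000; intermediate values shown to 6 dp
step 0: x = -0.2500, y = 0.0000, dx/dtau = -1.0000, dy/dtau = -1.0000
step 1:
  k1: at (x, y) = (-0.250000, 0.000000), (dx/dtau, dy/dtau) = (-1.000000, -1.000000); Gamma_xxx = 0.000000, Gamma_xxy = 0.000000, Gamma_xyy = 1.458333, Gamma_yxx = 0.000000, Gamma_yxy = -0.342857, Gamma_yyy = 0.000000; k1 = (-1.000000, -1.000000, -1.458333, 0.685714)
  k2: at (x, y) = (-0.275000, -0.025000), (dx/dtau, dy/dtau) = (-1.036458, -0.982857); Gamma_xxx = 0.000000, Gamma_xxy = 0.000000, Gamma_xyy = 1.470833, Gamma_yxx = 0.000000, Gamma_yxy = -0.339943, Gamma_yyy = 0.000000; k2 = (-1.036458, -0.982857, -1.420837, 0.692594)
  k3: at (x, y) = (-0.275911, -0.024571), (dx/dtau, dy/dtau) = (-1.035521, -0.982685); Gamma_xxx = 0.000000, Gamma_xxy = 0.000000, Gamma_xyy = 1.471289, Gamma_yxx = 0.000000, Gamma_yxy = -0.339838, Gamma_yyy = 0.000000; k3 = (-1.035521, -0.982685, -1.420780, 0.691632)
  k4: at (x, y) = (-0.301776, -0.049134), (dx/dtau, dy/dtau) = (-1.071039, -0.965418); Gamma_xxx = 0.000000, Gamma_xxy = 0.000000, Gamma_xyy = 1.484221, Gamma_yxx = 0.000000, Gamma_yxy = -0.336877, Gamma_yyy = 0.000000; k4 = (-1.071039, -0.965418, -1.383343, 0.696662)
  Y <- Y + (h/6)(k1 + 2k2 + 2k3 + k4): x = -0.3018, y = -0.0491, dx/dtau = -1.0710, dy/dtau = -0.9654
step 2:
  k1: at (x, y) = (-0.301792, -0.049138), (dx/dtau, dy/dtau) = (-1.071041, -0.965410); Gamma_xxx = 0.000000, Gamma_xxy = 0.000000, Gamma_xyy = 1.484229, Gamma_yxx = 0.000000, Gamma_yxy = -0.336875, Gamma_yyy = 0.000000; k1 = (-1.071041, -0.965410, -1.383325, 0.696653)
  k2: at (x, y) = (-0.328568, -0.073273), (dx/dtau, dy/dtau) = (-1.105624, -0.947993); Gamma_xxx = 0.000000, Gamma_xxy = 0.000000, Gamma_xyy = 1.497617, Gamma_yxx = 0.000000, Gamma_yxy = -0.333864, Gamma_yyy = 0.000000; k2 = (-1.105624, -0.947993, -1.345896, 0.699861)
  k3: at (x, y) = (-0.329432, -0.072837), (dx/dtau, dy/dtau) = (-1.104688, -0.947913); Gamma_xxx = 0.000000, Gamma_xxy = 0.000000, Gamma_xyy = 1.498049, Gamma_yxx = 0.000000, Gamma_yxy = -0.333767, Gamma_yyy = 0.000000; k3 = (-1.104688, -0.947913, -1.346057, 0.699008)
  k4: at (x, y) = (-0.357026, -0.096533), (dx/dtau, dy/dtau) = (-1.138344, -0.930459); Gamma_xxx = 0.000000, Gamma_xxy = 0.000000, Gamma_xyy = 1.511846, Gamma_yxx = 0.000000, Gamma_yxy = -0.330721, Gamma_yyy = 0.000000; k4 = (-1.138344, -0.930459, -1.308888, 0.700589)
  Y <- Y + (h/6)(k1 + 2k2 + 2k3 + k4): x = -0.3570, y = -0.0965, dx/dtau = -1.1383, dy/dtau = -0.9305

Answer: x = -0.3570, y = -0.0965, dx/dtau = -1.1383, dy/dtau = -0.9305


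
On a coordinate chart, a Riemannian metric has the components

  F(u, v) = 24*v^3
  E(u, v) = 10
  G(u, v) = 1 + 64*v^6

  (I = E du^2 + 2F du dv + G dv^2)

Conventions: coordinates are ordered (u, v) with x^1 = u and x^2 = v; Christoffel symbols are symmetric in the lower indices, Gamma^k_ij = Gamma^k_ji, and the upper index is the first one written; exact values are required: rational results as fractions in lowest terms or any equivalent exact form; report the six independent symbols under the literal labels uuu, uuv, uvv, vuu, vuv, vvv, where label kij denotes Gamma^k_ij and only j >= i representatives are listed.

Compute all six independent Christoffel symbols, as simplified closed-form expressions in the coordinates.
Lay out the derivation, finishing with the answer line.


E = 10; F = 24*v^3; G = 1 + 64*v^6
Gamma^k_ij = (1/2) g^{kl} (d_i g_jl + d_j g_il - d_l g_ij), with g^inv = (1/(EG-F^2)) [[G, -F], [-F, E]]
first partials: E_u = 0, E_v = 0, F_u = 0, F_v = 72*v^2, G_u = 0, G_v = 384*v^5
D = EG - F^2 = 10 + 64*v^6
expanded: Gamma^u_uu = (G E_u - 2F F_u + F E_v)/(2D), Gamma^u_uv = (G E_v - F G_u)/(2D), Gamma^u_vv = (2G F_v - G G_u - F G_v)/(2D), Gamma^v_uu = (2E F_u - E E_v - F E_u)/(2D), Gamma^v_uv = (E G_u - F E_v)/(2D), Gamma^v_vv = (E G_v - 2F F_v + F G_u)/(2D); substitute and cancel common factors

Answer: Gamma_uuu = 0, Gamma_uuv = 0, Gamma_uvv = 36*v^2/(32*v^6 + 5), Gamma_vuu = 0, Gamma_vuv = 0, Gamma_vvv = 96*v^5/(32*v^6 + 5)


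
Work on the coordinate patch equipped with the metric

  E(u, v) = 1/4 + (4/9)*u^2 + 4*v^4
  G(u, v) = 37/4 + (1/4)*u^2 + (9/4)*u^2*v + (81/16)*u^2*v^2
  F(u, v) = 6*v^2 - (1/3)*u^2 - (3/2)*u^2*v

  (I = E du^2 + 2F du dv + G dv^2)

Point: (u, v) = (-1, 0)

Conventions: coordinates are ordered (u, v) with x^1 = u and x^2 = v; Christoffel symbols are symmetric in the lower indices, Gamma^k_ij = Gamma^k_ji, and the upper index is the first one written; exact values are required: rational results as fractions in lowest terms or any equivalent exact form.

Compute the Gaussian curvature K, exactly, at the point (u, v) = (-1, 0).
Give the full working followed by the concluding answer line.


E = 25/36, F = -1/3, G = 19/2, EG - F^2 = 467/72 at the point
E_u = -8/9, E_v = 0, F_u = 2/3, F_v = -3/2, G_u = -1/2, G_v = 9/4
E_vv = 0, F_uv = 3, G_uu = 1/2
Evaluate Brioschi's two determinant matrices M1, M2 and divide by (EG - F^2)^2.
M1 = [[-E_vv/2 + F_uv - G_uu/2, E_u/2, F_u - E_v/2], [F_v - G_u/2, E, F], [G_v/2, F, G]] = [[11/4, -4/9, 2/3], [-5/4, 25/36, -1/3], [9/8, -1/3, 19/2]]; det M1 = 3595/288
M2 = [[0, E_v/2, G_u/2], [E_v/2, E, F], [G_u/2, F, G]] = [[0, 0, -1/4], [0, 25/36, -1/3], [-1/4, -1/3, 19/2]]; det M2 = -25/576
det M1 - det M2 = 2405/192; K = 2405/192 / (467/72)^2 = 64935/218089

Answer: K = 64935/218089


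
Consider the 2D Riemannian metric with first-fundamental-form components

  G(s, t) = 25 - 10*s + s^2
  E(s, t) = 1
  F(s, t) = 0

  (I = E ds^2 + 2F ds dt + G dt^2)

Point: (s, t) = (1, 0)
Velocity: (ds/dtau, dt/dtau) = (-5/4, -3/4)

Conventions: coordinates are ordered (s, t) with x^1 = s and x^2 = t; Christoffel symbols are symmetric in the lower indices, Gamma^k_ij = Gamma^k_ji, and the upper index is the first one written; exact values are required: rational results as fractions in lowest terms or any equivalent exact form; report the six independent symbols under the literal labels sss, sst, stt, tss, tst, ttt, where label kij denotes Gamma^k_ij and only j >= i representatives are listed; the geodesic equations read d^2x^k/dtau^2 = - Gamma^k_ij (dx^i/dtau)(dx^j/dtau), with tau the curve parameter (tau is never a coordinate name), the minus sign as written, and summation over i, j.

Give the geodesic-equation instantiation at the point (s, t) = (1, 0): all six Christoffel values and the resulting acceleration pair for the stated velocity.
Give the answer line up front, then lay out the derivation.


Answer: Gamma_sss = 0, Gamma_sst = 0, Gamma_stt = 4, Gamma_tss = 0, Gamma_tst = -1/4, Gamma_ttt = 0; accelerations (d^2s/dtau^2, d^2t/dtau^2) = (-9/4, 15/32)

E = 1, F = 0, G = 16 at the point
E_s = 0, E_t = 0, F_s = 0, F_t = 0, G_s = -8, G_t = 0
EG - F^2 = 16;  g^inv = (1/16) * [[16, 0], [0, 1]]
first-kind symbols [ij,l] = (1/2)(d_i g_jl + d_j g_il - d_l g_ij): [ss,s] = E_s/2 = 0, [ss,t] = F_s - E_t/2 = 0, [st,s] = E_t/2 = 0, [st,t] = G_s/2 = -4, [tt,s] = F_t - G_s/2 = 4, [tt,t] = G_t/2 = 0
Gamma^s_ij = (G*[ij,s] - F*[ij,t])/(EG - F^2), Gamma^t_ij = (E*[ij,t] - F*[ij,s])/(EG - F^2)
Gamma_sss = 0, Gamma_sst = 0, Gamma_stt = 4, Gamma_tss = 0, Gamma_tst = -1/4, Gamma_ttt = 0
d^2s/dtau^2 = -(Gamma_sss*(-5/4)^2 + 2*Gamma_sst*(-5/4)*(-3/4) + Gamma_stt*(-3/4)^2) = -9/4
d^2t/dtau^2 = -(Gamma_tss*(-5/4)^2 + 2*Gamma_tst*(-5/4)*(-3/4) + Gamma_ttt*(-3/4)^2) = 15/32


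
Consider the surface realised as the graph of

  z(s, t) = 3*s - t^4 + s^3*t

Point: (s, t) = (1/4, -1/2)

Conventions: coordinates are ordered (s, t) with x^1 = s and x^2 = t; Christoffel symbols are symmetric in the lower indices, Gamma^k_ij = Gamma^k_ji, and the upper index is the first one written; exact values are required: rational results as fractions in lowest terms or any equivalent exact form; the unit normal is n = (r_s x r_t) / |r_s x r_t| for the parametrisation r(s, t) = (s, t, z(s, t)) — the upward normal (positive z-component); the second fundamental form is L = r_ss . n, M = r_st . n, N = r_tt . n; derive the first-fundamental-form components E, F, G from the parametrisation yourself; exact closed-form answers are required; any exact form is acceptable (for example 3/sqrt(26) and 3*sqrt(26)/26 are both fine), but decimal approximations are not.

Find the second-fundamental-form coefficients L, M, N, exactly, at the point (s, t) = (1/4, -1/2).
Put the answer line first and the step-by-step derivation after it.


Answer: L = -48*sqrt(39781)/39781, M = 12*sqrt(39781)/39781, N = -192*sqrt(39781)/39781

z_s = 93/32, z_t = 33/64, z_ss = -3/4, z_st = 3/16, z_tt = -3
E = 9673/1024, F = 3069/2048, G = 5185/4096; answer radicand W^2 = 39781/4096
unnormalised second-form numerators: l = -3/4, m = 3/16, n = -3; L = l/sqrt(39781/4096), and similarly M = m/sqrt(W^2), N = n/sqrt(W^2)


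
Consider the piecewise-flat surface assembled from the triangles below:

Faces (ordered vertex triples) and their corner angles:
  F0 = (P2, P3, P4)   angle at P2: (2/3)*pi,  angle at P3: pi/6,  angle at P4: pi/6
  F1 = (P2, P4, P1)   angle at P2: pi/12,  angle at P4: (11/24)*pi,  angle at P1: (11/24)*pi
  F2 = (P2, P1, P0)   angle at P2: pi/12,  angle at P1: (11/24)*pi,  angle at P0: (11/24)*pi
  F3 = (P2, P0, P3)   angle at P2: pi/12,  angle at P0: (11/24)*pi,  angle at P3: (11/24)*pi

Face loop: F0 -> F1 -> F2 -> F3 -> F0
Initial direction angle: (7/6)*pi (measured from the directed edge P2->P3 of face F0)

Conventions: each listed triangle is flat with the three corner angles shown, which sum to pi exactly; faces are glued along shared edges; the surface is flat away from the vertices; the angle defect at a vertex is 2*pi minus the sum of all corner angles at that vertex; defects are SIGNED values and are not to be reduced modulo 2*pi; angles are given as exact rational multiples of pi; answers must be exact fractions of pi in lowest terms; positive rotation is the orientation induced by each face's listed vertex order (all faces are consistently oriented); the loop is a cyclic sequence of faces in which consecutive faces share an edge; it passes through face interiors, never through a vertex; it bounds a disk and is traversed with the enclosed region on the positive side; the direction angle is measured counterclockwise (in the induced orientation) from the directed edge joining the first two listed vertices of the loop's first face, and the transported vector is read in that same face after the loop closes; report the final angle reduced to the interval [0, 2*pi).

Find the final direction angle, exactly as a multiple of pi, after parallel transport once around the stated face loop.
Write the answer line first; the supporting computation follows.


Answer: final direction angle = pi/4

enclosed vertex P2: corner angles sum to (11/12)*pi, defect = 2*pi - (11/12)*pi = (13/12)*pi
the final direction is the initial angle plus the enclosed defects, taken mod 2*pi in the induced orientation
final angle = (7/6)*pi + (13/12)*pi = pi/4 (mod 2*pi)


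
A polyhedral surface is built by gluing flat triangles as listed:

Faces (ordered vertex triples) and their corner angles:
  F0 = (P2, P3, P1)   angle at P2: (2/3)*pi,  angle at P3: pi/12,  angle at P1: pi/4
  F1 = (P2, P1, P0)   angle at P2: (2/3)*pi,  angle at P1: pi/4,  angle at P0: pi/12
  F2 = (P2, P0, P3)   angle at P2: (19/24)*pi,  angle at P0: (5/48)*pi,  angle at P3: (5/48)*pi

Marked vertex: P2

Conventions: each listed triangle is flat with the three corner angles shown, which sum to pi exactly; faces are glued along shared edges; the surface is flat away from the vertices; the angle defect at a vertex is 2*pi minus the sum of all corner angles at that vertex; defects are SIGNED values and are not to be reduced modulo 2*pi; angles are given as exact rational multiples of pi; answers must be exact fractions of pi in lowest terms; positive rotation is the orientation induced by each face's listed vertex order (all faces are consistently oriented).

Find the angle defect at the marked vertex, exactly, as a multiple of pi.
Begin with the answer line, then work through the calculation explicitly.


Answer: defect(P2) = -pi/8

Sum of corner angles at P2: (17/8)*pi
defect = 2*pi - (17/8)*pi


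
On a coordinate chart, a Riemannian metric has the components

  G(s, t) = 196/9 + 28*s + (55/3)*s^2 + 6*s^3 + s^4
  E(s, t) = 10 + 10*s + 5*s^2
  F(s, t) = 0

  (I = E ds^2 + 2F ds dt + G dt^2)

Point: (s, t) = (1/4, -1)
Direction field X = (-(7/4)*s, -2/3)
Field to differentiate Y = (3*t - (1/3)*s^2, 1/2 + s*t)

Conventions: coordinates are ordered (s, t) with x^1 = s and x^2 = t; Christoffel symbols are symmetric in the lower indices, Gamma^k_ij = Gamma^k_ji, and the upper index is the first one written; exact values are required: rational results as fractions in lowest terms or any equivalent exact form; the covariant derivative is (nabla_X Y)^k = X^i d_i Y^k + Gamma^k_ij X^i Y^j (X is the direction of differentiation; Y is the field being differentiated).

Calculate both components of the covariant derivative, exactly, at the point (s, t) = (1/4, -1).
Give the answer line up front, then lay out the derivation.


Answer: (nabla_X Y)^s = -121969/118080, (nabla_X Y)^t = 6259/4208

E = 205/16, F = 0, G = 69169/2304 at the point
E_s = 25/2, E_t = 0, F_s = 0, F_t = 0, G_s = 1841/48, G_t = 0
EG - F^2 = 14179645/36864;  g^inv = (36864/14179645) * [[69169/2304, 0], [0, 205/16]]
first-kind symbols [ij,l] = (1/2)(d_i g_jl + d_j g_il - d_l g_ij): [ss,s] = E_s/2 = 25/4, [ss,t] = F_s - E_t/2 = 0, [st,s] = E_t/2 = 0, [st,t] = G_s/2 = 1841/96, [tt,s] = F_t - G_s/2 = -1841/96, [tt,t] = G_t/2 = 0
Gamma^s_ij = (G*[ij,s] - F*[ij,t])/(EG - F^2), Gamma^t_ij = (E*[ij,t] - F*[ij,s])/(EG - F^2)
Gamma_sss = 20/41, Gamma_sst = 0, Gamma_stt = -1841/1230, Gamma_tss = 0, Gamma_tst = 168/263, Gamma_ttt = 0
X = (-7/16, -2/3), Y = (-145/48, 1/4) at the point


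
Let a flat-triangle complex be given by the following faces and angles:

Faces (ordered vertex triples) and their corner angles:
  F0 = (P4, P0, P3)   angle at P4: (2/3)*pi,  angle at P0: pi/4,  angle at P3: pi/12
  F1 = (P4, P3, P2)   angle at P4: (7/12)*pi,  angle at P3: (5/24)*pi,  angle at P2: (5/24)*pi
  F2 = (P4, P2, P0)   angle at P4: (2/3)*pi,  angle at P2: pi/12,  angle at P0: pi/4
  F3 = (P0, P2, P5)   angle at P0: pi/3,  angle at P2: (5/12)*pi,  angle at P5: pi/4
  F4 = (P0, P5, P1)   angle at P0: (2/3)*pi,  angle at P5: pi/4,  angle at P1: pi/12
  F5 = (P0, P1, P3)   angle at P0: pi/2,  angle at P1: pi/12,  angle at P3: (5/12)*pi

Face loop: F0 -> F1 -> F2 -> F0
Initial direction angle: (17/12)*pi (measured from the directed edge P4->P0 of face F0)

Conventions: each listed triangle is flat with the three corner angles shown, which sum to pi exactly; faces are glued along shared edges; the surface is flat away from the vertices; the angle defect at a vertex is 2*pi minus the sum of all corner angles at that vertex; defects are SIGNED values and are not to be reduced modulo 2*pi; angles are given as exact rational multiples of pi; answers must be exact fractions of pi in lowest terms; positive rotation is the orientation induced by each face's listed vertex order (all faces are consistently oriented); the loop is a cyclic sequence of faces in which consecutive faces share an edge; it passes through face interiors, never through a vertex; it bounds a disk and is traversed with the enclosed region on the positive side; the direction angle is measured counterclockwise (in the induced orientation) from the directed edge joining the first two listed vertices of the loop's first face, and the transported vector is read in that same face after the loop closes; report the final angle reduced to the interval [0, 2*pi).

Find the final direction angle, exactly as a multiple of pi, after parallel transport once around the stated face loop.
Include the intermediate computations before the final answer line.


enclosed vertex P4: corner angles sum to (23/12)*pi, defect = 2*pi - (23/12)*pi = pi/12
adding the enclosed defects to the starting angle (mod 2*pi, induced orientation) gives the holonomy
final angle = (17/12)*pi + pi/12 = (3/2)*pi (mod 2*pi)

Answer: final direction angle = (3/2)*pi


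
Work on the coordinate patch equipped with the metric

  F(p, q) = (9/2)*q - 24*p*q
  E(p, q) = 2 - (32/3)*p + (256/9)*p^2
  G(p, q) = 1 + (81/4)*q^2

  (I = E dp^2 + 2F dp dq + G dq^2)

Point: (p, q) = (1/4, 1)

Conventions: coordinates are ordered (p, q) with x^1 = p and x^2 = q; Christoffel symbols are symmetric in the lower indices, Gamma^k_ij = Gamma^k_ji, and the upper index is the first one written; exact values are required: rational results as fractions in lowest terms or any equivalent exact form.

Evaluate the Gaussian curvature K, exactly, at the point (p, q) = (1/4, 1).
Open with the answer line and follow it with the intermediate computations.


Answer: K = -31104/591361

E = 10/9, F = -3/2, G = 85/4, EG - F^2 = 769/36 at the point
E_p = 32/9, E_q = 0, F_p = -24, F_q = -3/2, G_p = 0, G_q = 81/2
E_qq = 0, F_pq = -24, G_pp = 0
Brioschi: K = (det M1 - det M2) / (EG - F^2)^2 with the standard first/second-derivative matrices M1, M2.
M1 = [[-E_qq/2 + F_pq - G_pp/2, E_p/2, F_p - E_q/2], [F_q - G_p/2, E, F], [G_q/2, F, G]] = [[-24, 16/9, -24], [-3/2, 10/9, -3/2], [81/4, -3/2, 85/4]]; det M1 = -24
M2 = [[0, E_q/2, G_p/2], [E_q/2, E, F], [G_p/2, F, G]] = [[0, 0, 0], [0, 10/9, -3/2], [0, -3/2, 85/4]]; det M2 = 0
det M1 - det M2 = -24; K = -24 / (769/36)^2 = -31104/591361


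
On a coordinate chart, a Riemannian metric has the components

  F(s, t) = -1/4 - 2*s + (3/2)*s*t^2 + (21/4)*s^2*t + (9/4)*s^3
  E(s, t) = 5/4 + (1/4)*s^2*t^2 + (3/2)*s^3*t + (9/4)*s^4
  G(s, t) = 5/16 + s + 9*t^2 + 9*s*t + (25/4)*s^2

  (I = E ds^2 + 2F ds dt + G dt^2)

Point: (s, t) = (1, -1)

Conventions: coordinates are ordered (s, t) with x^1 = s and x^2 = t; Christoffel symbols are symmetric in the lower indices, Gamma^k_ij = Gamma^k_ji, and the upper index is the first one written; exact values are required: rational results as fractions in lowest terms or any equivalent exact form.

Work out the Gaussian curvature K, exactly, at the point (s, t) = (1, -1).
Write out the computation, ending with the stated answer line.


E = 9/4, F = -15/4, G = 121/16, EG - F^2 = 189/64 at the point
E_s = 5, E_t = 1, F_s = -17/4, F_t = 9/4, G_s = 9/2, G_t = -9
E_tt = 1/2, F_st = 15/2, G_ss = 25/2
By Brioschi, K is (det M1 - det M2) divided by (EG - F^2) squared.
M1 = [[-E_tt/2 + F_st - G_ss/2, E_s/2, F_s - E_t/2], [F_t - G_s/2, E, F], [G_t/2, F, G]] = [[1, 5/2, -19/4], [0, 9/4, -15/4], [-9/2, -15/4, 121/16]]; det M1 = -189/64
M2 = [[0, E_t/2, G_s/2], [E_t/2, E, F], [G_s/2, F, G]] = [[0, 1/2, 9/4], [1/2, 9/4, -15/4], [9/4, -15/4, 121/16]]; det M2 = -695/32
det M1 - det M2 = 1201/64; K = 1201/64 / (189/64)^2 = 76864/35721

Answer: K = 76864/35721


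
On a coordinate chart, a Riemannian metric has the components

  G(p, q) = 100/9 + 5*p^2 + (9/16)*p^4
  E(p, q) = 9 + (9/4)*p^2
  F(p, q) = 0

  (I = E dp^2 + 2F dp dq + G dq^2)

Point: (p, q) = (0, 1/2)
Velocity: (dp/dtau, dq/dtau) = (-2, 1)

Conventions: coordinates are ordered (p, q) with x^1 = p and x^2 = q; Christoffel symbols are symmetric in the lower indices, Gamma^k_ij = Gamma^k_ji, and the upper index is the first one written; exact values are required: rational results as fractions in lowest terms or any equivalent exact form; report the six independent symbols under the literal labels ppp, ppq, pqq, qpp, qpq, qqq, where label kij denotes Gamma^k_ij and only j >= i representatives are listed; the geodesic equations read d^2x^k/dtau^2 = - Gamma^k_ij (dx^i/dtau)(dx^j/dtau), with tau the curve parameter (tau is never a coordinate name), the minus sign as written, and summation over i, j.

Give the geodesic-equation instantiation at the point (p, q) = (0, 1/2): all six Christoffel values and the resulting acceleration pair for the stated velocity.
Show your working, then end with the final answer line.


E = 9, F = 0, G = 100/9 at the point
E_p = 0, E_q = 0, F_p = 0, F_q = 0, G_p = 0, G_q = 0
EG - F^2 = 100;  g^inv = (1/100) * [[100/9, 0], [0, 9]]
first-kind symbols [ij,l] = (1/2)(d_i g_jl + d_j g_il - d_l g_ij): [pp,p] = E_p/2 = 0, [pp,q] = F_p - E_q/2 = 0, [pq,p] = E_q/2 = 0, [pq,q] = G_p/2 = 0, [qq,p] = F_q - G_p/2 = 0, [qq,q] = G_q/2 = 0
Gamma^p_ij = (G*[ij,p] - F*[ij,q])/(EG - F^2), Gamma^q_ij = (E*[ij,q] - F*[ij,p])/(EG - F^2)
Gamma_ppp = 0, Gamma_ppq = 0, Gamma_pqq = 0, Gamma_qpp = 0, Gamma_qpq = 0, Gamma_qqq = 0
d^2p/dtau^2 = -(Gamma_ppp*(-2)^2 + 2*Gamma_ppq*(-2)*(1) + Gamma_pqq*(1)^2) = 0
d^2q/dtau^2 = -(Gamma_qpp*(-2)^2 + 2*Gamma_qpq*(-2)*(1) + Gamma_qqq*(1)^2) = 0

Answer: Gamma_ppp = 0, Gamma_ppq = 0, Gamma_pqq = 0, Gamma_qpp = 0, Gamma_qpq = 0, Gamma_qqq = 0; accelerations (d^2p/dtau^2, d^2q/dtau^2) = (0, 0)


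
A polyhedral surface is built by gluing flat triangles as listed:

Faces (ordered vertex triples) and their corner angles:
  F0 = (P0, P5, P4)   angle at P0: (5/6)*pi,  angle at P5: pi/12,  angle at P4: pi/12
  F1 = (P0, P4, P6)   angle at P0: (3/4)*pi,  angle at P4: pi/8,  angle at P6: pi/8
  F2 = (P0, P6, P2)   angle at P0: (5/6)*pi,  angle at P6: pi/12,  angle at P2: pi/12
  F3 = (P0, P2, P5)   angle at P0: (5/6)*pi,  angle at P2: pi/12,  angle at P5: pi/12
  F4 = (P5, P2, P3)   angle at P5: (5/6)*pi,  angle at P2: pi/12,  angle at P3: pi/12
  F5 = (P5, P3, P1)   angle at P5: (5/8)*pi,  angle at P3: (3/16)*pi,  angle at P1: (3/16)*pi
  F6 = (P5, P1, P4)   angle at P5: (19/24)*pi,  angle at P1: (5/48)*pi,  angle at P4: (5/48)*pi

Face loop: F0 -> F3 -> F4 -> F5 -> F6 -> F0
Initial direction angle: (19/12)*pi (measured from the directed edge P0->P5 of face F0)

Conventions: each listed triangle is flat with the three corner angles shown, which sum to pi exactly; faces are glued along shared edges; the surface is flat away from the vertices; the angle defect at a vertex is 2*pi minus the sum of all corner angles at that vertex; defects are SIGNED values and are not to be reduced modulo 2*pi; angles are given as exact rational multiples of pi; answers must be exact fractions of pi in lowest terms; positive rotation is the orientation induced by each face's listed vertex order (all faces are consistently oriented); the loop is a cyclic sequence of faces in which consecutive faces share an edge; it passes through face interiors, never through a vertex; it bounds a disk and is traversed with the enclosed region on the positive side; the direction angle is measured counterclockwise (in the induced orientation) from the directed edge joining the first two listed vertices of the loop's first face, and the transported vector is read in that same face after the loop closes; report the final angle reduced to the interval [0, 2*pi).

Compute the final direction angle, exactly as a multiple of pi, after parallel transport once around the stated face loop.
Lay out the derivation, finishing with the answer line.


enclosed vertex P5: corner angles sum to (29/12)*pi, defect = 2*pi - (29/12)*pi = (-5/12)*pi
by Gauss-Bonnet the loop rotates the vector by the enclosed defect sum (positive orientation, mod 2*pi)
final angle = (19/12)*pi - (5/12)*pi = (7/6)*pi (mod 2*pi)

Answer: final direction angle = (7/6)*pi


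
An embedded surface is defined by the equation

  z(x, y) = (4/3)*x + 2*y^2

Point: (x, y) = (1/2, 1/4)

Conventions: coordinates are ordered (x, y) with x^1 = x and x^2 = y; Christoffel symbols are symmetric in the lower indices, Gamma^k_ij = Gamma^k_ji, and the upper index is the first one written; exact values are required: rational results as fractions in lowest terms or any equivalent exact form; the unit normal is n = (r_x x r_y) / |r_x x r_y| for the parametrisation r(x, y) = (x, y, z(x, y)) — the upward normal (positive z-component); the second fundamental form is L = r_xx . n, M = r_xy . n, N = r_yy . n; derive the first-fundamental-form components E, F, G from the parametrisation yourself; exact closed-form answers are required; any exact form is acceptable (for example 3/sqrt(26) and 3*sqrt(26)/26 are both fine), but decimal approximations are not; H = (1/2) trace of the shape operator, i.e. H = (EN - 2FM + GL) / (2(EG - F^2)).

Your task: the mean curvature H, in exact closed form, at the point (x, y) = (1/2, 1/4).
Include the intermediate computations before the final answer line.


z_x = 4/3, z_y = 1, z_xx = 0, z_xy = 0, z_yy = 4
E = 25/9, F = 4/3, G = 2; answer radicand W^2 = 34/9
unnormalised second-form numerators: l = 0, m = 0, n = 4; L = l/sqrt(34/9), and similarly M = m/sqrt(W^2), N = n/sqrt(W^2)
H = (E*n - 2*F*m + G*l) / (2*(EG - F^2)*sqrt(W^2)); E*n - 2*F*m + G*l = 100/9, EG - F^2 = 34/9, so H = (25/17)/sqrt(34/9)

Answer: H = 75*sqrt(34)/578


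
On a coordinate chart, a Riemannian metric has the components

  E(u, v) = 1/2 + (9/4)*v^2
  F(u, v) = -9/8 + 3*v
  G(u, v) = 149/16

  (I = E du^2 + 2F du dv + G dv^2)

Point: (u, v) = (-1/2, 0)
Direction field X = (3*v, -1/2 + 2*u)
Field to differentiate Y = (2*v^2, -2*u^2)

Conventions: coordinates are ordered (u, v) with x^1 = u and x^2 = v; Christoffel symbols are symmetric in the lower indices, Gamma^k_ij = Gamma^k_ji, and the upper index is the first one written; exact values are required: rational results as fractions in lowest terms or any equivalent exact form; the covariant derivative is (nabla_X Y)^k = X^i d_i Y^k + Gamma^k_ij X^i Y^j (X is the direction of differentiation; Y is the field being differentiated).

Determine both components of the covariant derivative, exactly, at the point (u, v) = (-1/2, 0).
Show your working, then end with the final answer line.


E = 1/2, F = -9/8, G = 149/16 at the point
E_u = 0, E_v = 0, F_u = 0, F_v = 3, G_u = 0, G_v = 0
EG - F^2 = 217/64;  g^inv = (64/217) * [[149/16, 9/8], [9/8, 1/2]]
first-kind symbols [ij,l] = (1/2)(d_i g_jl + d_j g_il - d_l g_ij): [uu,u] = E_u/2 = 0, [uu,v] = F_u - E_v/2 = 0, [uv,u] = E_v/2 = 0, [uv,v] = G_u/2 = 0, [vv,u] = F_v - G_u/2 = 3, [vv,v] = G_v/2 = 0
Gamma^u_ij = (G*[ij,u] - F*[ij,v])/(EG - F^2), Gamma^v_ij = (E*[ij,v] - F*[ij,u])/(EG - F^2)
Gamma_uuu = 0, Gamma_uuv = 0, Gamma_uvv = 1788/217, Gamma_vuu = 0, Gamma_vuv = 0, Gamma_vvv = 216/217
X = (0, -3/2), Y = (0, -1/2) at the point

Answer: (nabla_X Y)^u = 1341/217, (nabla_X Y)^v = 162/217


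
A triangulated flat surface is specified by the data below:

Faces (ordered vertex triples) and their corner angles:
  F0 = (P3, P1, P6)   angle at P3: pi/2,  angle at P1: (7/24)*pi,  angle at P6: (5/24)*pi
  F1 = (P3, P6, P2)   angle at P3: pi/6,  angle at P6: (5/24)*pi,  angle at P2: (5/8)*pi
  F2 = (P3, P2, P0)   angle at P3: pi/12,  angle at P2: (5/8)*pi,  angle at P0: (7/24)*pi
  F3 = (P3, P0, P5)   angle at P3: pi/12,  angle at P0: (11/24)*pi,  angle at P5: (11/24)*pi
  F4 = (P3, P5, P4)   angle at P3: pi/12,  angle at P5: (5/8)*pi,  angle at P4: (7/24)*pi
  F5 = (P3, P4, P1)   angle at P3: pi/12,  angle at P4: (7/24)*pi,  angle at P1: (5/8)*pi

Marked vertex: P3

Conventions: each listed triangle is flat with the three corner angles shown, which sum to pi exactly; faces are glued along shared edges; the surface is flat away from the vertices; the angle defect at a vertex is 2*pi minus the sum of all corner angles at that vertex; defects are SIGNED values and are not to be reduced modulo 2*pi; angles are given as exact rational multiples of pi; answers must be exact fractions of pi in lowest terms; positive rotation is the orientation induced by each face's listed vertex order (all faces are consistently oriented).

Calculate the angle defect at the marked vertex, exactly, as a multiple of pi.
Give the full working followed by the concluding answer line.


Sum of corner angles at P3: pi
defect = 2*pi - pi

Answer: defect(P3) = pi


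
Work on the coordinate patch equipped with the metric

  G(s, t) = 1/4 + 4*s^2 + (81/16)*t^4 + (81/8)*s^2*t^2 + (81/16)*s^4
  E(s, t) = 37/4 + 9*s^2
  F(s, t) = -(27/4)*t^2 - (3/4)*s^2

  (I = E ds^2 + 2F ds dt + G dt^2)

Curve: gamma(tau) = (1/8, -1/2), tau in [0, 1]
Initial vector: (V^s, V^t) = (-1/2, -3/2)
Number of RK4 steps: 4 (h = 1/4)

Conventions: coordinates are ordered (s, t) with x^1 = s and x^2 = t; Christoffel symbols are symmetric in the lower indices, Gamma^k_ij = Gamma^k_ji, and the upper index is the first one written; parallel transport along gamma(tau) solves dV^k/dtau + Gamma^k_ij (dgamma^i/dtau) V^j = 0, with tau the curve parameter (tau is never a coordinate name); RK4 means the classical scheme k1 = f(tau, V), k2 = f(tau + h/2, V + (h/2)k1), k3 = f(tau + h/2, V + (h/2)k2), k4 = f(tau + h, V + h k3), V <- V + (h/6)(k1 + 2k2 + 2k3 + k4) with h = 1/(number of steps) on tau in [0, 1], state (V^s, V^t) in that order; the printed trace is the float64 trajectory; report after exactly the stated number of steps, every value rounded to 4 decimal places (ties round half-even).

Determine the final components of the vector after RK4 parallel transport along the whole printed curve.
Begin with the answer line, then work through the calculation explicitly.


Answer: V^s = -0.5000, V^t = -1.5000

gamma'(tau) = (0, 0); f(tau, V)^k = -Gamma^k_ij(gamma(tau)) gamma'^i(tau) V^j; h = 1/4; intermediate values shown to 6 dp
curve data and Christoffel symbols at the stage parameters:
  tau = 0.000000: gamma = (0.125000, -0.500000), gamma' = (0.000000, 0.000000); Gamma_sss = 0.127827, Gamma_sst = 0.417715, Gamma_stt = 0.492566, Gamma_tss = 0.044357, Gamma_tst = 2.308478, Gamma_ttt = -0.758183
  tau = 0.125000: gamma = (0.125000, -0.500000), gamma' = (0.000000, 0.000000); Gamma_sss = 0.127827, Gamma_sst = 0.417715, Gamma_stt = 0.492566, Gamma_tss = 0.044357, Gamma_tst = 2.308478, Gamma_ttt = -0.758183
  tau = 0.250000: gamma = (0.125000, -0.500000), gamma' = (0.000000, 0.000000); Gamma_sss = 0.127827, Gamma_sst = 0.417715, Gamma_stt = 0.492566, Gamma_tss = 0.044357, Gamma_tst = 2.308478, Gamma_ttt = -0.758183
  tau = 0.375000: gamma = (0.125000, -0.500000), gamma' = (0.000000, 0.000000); Gamma_sss = 0.127827, Gamma_sst = 0.417715, Gamma_stt = 0.492566, Gamma_tss = 0.044357, Gamma_tst = 2.308478, Gamma_ttt = -0.758183
  tau = 0.500000: gamma = (0.125000, -0.500000), gamma' = (0.000000, 0.000000); Gamma_sss = 0.127827, Gamma_sst = 0.417715, Gamma_stt = 0.492566, Gamma_tss = 0.044357, Gamma_tst = 2.308478, Gamma_ttt = -0.758183
  tau = 0.625000: gamma = (0.125000, -0.500000), gamma' = (0.000000, 0.000000); Gamma_sss = 0.127827, Gamma_sst = 0.417715, Gamma_stt = 0.492566, Gamma_tss = 0.044357, Gamma_tst = 2.308478, Gamma_ttt = -0.758183
  tau = 0.750000: gamma = (0.125000, -0.500000), gamma' = (0.000000, 0.000000); Gamma_sss = 0.127827, Gamma_sst = 0.417715, Gamma_stt = 0.492566, Gamma_tss = 0.044357, Gamma_tst = 2.308478, Gamma_ttt = -0.758183
  tau = 0.875000: gamma = (0.125000, -0.500000), gamma' = (0.000000, 0.000000); Gamma_sss = 0.127827, Gamma_sst = 0.417715, Gamma_stt = 0.492566, Gamma_tss = 0.044357, Gamma_tst = 2.308478, Gamma_ttt = -0.758183
  tau = 1.000000: gamma = (0.125000, -0.500000), gamma' = (0.000000, 0.000000); Gamma_sss = 0.127827, Gamma_sst = 0.417715, Gamma_stt = 0.492566, Gamma_tss = 0.044357, Gamma_tst = 2.308478, Gamma_ttt = -0.758183
step 0: V^s = -0.5000, V^t = -1.5000
step 1: k1 = (0.000000, 0.000000), k2 = (0.000000, 0.000000), k3 = (0.000000, 0.000000), k4 = (0.000000, 0.000000); V <- V + (h/6)(k1 + 2k2 + 2k3 + k4): V^s = -0.5000, V^t = -1.5000
step 2: k1 = (0.000000, 0.000000), k2 = (0.000000, 0.000000), k3 = (0.000000, 0.000000), k4 = (0.000000, 0.000000); V <- V + (h/6)(k1 + 2k2 + 2k3 + k4): V^s = -0.5000, V^t = -1.5000
step 3: k1 = (0.000000, 0.000000), k2 = (0.000000, 0.000000), k3 = (0.000000, 0.000000), k4 = (0.000000, 0.000000); V <- V + (h/6)(k1 + 2k2 + 2k3 + k4): V^s = -0.5000, V^t = -1.5000
step 4: k1 = (0.000000, 0.000000), k2 = (0.000000, 0.000000), k3 = (0.000000, 0.000000), k4 = (0.000000, 0.000000); V <- V + (h/6)(k1 + 2k2 + 2k3 + k4): V^s = -0.5000, V^t = -1.5000


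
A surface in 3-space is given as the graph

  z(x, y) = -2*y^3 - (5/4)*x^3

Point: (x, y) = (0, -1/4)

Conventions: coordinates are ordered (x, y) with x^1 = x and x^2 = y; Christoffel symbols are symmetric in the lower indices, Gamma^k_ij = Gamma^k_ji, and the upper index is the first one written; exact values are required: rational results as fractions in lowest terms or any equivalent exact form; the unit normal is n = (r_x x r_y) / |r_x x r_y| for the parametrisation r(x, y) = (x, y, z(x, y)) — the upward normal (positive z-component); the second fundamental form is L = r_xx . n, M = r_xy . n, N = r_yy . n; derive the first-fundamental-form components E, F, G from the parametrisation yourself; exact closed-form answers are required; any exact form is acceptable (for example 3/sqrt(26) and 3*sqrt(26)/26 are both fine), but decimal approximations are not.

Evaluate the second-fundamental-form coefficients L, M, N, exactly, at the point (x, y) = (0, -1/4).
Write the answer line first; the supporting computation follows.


Answer: L = 0, M = 0, N = 24*sqrt(73)/73

z_x = 0, z_y = -3/8, z_xx = 0, z_xy = 0, z_yy = 3
E = 1, F = 0, G = 73/64; answer radicand W^2 = 73/64
unnormalised second-form numerators: l = 0, m = 0, n = 3; L = l/sqrt(73/64), and similarly M = m/sqrt(W^2), N = n/sqrt(W^2)


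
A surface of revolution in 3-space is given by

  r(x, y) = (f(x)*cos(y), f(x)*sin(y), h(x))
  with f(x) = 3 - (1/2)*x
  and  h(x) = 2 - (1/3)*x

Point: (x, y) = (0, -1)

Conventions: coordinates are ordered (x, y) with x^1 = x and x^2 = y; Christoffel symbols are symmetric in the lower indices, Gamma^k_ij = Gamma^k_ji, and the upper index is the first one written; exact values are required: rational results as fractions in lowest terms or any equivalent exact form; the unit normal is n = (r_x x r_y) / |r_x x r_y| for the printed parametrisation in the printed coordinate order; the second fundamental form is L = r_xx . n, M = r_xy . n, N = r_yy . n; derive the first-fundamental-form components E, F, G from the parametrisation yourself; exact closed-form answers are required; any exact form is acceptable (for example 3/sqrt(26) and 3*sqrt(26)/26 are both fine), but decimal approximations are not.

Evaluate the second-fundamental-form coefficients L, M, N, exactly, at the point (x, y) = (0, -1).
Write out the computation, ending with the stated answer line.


f = 3, f' = -1/2, f'' = 0, h' = -1/3, h'' = 0
E = 13/36, F = 0, G = 9; answer radicand W^2 = 13/36
unnormalised second-form numerators: l = 0, m = 0, n = -1; L = l/sqrt(13/36), and similarly M = m/sqrt(W^2), N = n/sqrt(W^2)

Answer: L = 0, M = 0, N = -6*sqrt(13)/13
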